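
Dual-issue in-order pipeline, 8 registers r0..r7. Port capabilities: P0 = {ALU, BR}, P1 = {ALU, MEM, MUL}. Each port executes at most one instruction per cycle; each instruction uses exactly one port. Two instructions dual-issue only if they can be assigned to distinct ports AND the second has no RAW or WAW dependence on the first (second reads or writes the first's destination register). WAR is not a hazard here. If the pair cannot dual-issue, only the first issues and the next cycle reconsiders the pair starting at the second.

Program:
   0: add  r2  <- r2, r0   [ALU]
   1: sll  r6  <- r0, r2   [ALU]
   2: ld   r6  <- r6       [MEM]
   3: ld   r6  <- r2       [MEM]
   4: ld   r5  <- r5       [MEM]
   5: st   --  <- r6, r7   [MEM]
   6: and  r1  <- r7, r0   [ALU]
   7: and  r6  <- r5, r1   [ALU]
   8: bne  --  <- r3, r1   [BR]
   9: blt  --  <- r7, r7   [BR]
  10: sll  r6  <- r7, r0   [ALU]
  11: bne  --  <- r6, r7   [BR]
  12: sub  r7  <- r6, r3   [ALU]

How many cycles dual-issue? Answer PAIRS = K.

t=0 i0:add.ALU ; RAW r2
t=1 i1:sll.ALU ; RAW+WAW r6
t=2 i2:ld.MEM ; no-port MEM/MEM
t=3 i3:ld.MEM ; no-port MEM/MEM
t=4 i4:ld.MEM ; no-port MEM/MEM
t=5 i5,i6:st.MEM+and.ALU ; 2-wide
t=6 i7,i8:and.ALU+bne.BR ; 2-wide
t=7 i9,i10:blt.BR+sll.ALU ; 2-wide
t=8 i11,i12:bne.BR+sub.ALU ; 2-wide

PAIRS = 4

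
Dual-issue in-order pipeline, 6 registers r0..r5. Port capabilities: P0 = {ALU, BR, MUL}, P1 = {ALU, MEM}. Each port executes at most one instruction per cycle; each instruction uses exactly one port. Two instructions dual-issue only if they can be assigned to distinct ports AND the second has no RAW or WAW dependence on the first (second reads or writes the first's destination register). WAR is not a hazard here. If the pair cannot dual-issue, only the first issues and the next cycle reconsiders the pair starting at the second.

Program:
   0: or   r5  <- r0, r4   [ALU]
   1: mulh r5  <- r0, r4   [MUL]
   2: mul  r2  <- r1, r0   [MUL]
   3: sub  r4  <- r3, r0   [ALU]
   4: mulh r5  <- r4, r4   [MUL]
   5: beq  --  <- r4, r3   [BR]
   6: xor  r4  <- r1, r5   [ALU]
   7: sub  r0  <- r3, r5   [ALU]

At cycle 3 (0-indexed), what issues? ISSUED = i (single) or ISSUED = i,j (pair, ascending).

#0 head=0: or i0 WAW r5
#1 head=1: mulh i1 no-port MUL/MUL
#2 head=2: mul/sub i2&i3 pair
#3 head=4: mulh i4 no-port MUL/BR
#4 head=5: beq/xor i5&i6 pair
#5 head=7: sub i7 tail

ISSUED = 4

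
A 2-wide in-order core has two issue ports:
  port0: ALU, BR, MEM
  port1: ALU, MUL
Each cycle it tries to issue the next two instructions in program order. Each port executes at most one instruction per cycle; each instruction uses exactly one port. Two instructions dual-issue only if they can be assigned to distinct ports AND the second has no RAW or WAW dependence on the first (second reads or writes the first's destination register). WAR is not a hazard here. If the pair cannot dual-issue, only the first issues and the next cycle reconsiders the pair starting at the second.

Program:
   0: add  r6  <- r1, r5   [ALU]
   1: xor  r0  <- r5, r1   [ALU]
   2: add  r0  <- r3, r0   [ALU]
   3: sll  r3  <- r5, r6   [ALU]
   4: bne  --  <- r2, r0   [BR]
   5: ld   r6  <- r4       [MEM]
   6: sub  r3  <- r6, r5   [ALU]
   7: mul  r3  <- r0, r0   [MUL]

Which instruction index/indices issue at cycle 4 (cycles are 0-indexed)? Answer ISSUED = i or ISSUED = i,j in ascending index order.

ISSUED = 6

[0] i0,i1  add xor  -- 2-wide
[1] i2,i3  add sll  -- 2-wide
[2] i4  bne  -- no-port BR/MEM
[3] i5  ld  -- RAW r6
[4] i6  sub  -- WAW r3
[5] i7  mul  -- tail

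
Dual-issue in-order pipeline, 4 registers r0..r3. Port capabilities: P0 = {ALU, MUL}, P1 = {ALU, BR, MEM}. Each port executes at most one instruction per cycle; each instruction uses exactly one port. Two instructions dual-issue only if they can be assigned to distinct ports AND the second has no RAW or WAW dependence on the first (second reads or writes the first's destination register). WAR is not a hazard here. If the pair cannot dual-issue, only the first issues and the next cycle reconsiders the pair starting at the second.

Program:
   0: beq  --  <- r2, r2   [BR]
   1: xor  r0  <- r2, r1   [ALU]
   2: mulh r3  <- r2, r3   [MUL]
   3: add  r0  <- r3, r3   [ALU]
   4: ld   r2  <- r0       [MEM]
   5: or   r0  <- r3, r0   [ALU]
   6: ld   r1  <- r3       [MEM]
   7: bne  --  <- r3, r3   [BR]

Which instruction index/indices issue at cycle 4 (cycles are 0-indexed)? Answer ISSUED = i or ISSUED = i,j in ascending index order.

ISSUED = 6

  cy0 -> i0+i1 (beq+xor) pair
  cy1 -> i2 (mulh) RAW r3
  cy2 -> i3 (add) RAW r0
  cy3 -> i4+i5 (ld+or) pair
  cy4 -> i6 (ld) no-port MEM/BR
  cy5 -> i7 (bne) tail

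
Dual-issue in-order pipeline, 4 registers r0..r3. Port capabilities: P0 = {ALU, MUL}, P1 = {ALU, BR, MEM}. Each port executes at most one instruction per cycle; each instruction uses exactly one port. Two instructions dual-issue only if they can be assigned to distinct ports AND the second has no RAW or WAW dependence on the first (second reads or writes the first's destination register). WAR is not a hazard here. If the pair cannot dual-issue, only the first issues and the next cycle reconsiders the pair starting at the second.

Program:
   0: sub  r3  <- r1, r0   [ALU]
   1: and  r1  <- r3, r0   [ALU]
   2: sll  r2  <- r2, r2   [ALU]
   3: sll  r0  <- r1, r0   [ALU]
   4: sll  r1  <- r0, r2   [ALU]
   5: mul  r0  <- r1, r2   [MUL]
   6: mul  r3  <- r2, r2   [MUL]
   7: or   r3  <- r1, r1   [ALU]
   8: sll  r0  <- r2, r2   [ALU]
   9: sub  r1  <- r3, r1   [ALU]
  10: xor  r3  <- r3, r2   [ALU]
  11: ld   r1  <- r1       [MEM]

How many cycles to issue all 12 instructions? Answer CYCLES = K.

0. sub.ALU @i0  | RAW r3
1. and.ALU+sll.ALU @i1&i2  | 2-wide
2. sll.ALU @i3  | RAW r0
3. sll.ALU @i4  | RAW r1
4. mul.MUL @i5  | no-port MUL/MUL
5. mul.MUL @i6  | WAW r3
6. or.ALU+sll.ALU @i7&i8  | 2-wide
7. sub.ALU+xor.ALU @i9&i10  | 2-wide
8. ld.MEM @i11  | tail

CYCLES = 9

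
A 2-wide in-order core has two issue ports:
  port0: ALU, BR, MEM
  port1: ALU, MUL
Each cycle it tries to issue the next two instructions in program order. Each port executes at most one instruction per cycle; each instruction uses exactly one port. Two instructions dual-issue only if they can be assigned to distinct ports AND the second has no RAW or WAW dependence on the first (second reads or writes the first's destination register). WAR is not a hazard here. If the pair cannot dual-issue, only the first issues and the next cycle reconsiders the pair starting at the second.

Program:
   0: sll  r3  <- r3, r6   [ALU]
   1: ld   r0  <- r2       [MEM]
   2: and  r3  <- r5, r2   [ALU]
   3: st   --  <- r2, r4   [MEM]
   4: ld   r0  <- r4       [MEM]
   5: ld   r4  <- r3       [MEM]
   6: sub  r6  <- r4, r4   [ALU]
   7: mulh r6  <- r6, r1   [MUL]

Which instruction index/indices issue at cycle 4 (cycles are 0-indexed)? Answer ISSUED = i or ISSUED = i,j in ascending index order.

#0 head=0: sll.ALU;ld.MEM i0&i1 pair
#1 head=2: and.ALU;st.MEM i2&i3 pair
#2 head=4: ld.MEM i4 no-port MEM/MEM
#3 head=5: ld.MEM i5 RAW r4
#4 head=6: sub.ALU i6 RAW+WAW r6
#5 head=7: mulh.MUL i7 tail

ISSUED = 6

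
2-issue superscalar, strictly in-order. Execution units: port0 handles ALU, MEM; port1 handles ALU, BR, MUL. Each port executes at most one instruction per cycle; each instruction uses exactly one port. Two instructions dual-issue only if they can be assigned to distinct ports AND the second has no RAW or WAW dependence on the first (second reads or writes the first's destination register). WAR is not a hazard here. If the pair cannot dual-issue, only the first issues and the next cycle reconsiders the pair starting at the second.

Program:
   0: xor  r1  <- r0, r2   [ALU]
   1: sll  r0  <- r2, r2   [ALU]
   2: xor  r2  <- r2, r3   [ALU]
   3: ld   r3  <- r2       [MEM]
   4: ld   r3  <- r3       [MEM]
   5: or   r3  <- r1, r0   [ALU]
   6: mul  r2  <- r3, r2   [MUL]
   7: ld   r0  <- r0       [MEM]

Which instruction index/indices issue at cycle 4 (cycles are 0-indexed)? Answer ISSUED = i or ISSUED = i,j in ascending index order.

ISSUED = 5

c0: i0/i1 xor sll  pair
c1: i2 xor  RAW r2
c2: i3 ld  no-port MEM/MEM
c3: i4 ld  WAW r3
c4: i5 or  RAW r3
c5: i6/i7 mul ld  pair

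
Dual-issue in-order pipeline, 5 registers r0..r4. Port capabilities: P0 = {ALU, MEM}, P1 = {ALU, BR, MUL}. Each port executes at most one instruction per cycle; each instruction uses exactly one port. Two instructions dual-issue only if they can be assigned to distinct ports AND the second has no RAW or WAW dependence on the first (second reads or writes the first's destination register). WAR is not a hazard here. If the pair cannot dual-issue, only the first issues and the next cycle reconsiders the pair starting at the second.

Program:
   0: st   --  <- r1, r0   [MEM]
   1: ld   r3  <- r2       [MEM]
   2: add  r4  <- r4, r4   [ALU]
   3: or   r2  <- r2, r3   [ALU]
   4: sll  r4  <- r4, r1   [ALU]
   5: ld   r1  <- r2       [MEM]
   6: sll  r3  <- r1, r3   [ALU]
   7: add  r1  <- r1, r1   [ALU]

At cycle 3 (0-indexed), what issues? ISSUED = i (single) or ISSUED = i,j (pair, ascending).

0. st @i0  | no-port MEM/MEM
1. ld;add @i1,i2  | dual
2. or;sll @i3,i4  | dual
3. ld @i5  | RAW r1
4. sll;add @i6,i7  | dual

ISSUED = 5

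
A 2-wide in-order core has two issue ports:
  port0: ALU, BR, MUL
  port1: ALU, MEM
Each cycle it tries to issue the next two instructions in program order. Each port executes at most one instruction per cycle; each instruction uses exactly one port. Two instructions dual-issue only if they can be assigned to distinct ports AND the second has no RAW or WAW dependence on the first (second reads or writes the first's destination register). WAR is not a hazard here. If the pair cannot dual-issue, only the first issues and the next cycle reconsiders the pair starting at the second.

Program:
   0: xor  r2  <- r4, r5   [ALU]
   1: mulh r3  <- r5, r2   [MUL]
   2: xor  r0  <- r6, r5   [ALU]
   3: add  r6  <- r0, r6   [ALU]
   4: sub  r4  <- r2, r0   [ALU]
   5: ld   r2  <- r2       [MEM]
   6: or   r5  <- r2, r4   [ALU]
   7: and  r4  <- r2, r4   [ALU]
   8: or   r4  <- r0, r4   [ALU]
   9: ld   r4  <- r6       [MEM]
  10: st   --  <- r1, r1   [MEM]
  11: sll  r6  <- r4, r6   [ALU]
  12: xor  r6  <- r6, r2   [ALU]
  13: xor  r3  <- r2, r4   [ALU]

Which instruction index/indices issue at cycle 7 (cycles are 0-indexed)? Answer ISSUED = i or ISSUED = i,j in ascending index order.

ISSUED = 10,11

  cy0 -> i0 (xor) RAW r2
  cy1 -> i1/i2 (mulh+xor) 2-wide
  cy2 -> i3/i4 (add+sub) 2-wide
  cy3 -> i5 (ld) RAW r2
  cy4 -> i6/i7 (or+and) 2-wide
  cy5 -> i8 (or) WAW r4
  cy6 -> i9 (ld) no-port MEM/MEM
  cy7 -> i10/i11 (st+sll) 2-wide
  cy8 -> i12/i13 (xor+xor) 2-wide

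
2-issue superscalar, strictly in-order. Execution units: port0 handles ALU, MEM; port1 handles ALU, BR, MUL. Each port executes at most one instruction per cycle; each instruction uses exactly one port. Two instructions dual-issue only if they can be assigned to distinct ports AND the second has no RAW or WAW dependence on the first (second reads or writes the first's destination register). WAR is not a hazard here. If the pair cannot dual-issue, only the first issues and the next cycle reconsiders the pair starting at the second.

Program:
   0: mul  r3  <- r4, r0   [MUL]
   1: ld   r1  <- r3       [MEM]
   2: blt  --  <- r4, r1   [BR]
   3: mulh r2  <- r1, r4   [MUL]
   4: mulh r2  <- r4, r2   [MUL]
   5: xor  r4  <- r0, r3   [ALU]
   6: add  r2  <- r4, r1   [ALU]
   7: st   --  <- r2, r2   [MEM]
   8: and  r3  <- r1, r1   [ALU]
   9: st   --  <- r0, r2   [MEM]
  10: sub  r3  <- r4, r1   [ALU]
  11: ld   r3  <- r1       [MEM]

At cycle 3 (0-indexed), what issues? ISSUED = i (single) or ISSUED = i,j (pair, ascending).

ISSUED = 3

c0: i0 mul.MUL  RAW r3
c1: i1 ld.MEM  RAW r1
c2: i2 blt.BR  no-port BR/MUL
c3: i3 mulh.MUL  no-port MUL/MUL
c4: i4+i5 mulh.MUL/xor.ALU  dual
c5: i6 add.ALU  RAW r2
c6: i7+i8 st.MEM/and.ALU  dual
c7: i9+i10 st.MEM/sub.ALU  dual
c8: i11 ld.MEM  tail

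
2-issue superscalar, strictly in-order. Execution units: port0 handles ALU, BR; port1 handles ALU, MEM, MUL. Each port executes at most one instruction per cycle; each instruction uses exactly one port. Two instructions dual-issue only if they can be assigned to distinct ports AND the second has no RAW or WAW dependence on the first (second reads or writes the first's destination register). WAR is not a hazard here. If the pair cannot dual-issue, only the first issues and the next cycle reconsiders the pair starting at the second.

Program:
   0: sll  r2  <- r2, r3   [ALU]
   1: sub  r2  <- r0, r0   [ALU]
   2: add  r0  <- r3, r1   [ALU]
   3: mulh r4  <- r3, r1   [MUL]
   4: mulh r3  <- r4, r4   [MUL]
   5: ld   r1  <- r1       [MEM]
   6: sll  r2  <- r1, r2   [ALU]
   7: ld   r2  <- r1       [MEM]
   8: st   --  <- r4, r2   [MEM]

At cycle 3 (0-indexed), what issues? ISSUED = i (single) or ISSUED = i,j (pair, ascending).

  cy0 -> i0 (sll.ALU) WAW r2
  cy1 -> i1,i2 (sub.ALU/add.ALU) pair
  cy2 -> i3 (mulh.MUL) no-port MUL/MUL
  cy3 -> i4 (mulh.MUL) no-port MUL/MEM
  cy4 -> i5 (ld.MEM) RAW r1
  cy5 -> i6 (sll.ALU) WAW r2
  cy6 -> i7 (ld.MEM) no-port MEM/MEM
  cy7 -> i8 (st.MEM) tail

ISSUED = 4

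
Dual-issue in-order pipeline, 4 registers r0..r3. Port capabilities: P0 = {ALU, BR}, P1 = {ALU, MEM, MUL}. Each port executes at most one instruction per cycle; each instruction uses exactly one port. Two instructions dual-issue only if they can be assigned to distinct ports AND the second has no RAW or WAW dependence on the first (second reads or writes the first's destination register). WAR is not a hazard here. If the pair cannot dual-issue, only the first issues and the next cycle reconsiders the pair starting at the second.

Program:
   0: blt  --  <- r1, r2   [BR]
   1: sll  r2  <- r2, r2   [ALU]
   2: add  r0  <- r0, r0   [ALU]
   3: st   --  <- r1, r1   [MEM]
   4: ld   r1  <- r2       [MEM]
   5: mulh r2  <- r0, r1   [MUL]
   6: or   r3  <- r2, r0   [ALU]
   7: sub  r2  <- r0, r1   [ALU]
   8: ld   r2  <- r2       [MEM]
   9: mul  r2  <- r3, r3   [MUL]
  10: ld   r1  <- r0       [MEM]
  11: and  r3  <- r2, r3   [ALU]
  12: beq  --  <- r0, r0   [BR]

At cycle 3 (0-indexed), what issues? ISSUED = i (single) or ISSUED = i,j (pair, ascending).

ISSUED = 5

c0: i0,i1 blt+sll  pair
c1: i2,i3 add+st  pair
c2: i4 ld  no-port MEM/MUL
c3: i5 mulh  RAW r2
c4: i6,i7 or+sub  pair
c5: i8 ld  no-port MEM/MUL
c6: i9 mul  no-port MUL/MEM
c7: i10,i11 ld+and  pair
c8: i12 beq  tail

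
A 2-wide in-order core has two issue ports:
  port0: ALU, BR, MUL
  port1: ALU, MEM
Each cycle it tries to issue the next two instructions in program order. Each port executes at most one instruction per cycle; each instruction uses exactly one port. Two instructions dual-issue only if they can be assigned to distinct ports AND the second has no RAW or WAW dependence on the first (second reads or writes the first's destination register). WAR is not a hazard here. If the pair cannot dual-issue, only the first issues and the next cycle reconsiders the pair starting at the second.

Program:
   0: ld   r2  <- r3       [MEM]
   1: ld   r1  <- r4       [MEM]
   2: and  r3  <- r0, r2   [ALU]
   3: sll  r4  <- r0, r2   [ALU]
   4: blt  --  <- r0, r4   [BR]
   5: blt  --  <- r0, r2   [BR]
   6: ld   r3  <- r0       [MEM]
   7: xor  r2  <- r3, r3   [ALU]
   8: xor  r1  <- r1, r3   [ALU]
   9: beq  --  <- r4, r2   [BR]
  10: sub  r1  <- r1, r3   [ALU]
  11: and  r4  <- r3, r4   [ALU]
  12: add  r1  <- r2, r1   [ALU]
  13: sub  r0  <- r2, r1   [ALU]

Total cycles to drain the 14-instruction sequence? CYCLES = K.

  cy0 -> i0 (ld) no-port MEM/MEM
  cy1 -> i1&i2 (ld;and) dual
  cy2 -> i3 (sll) RAW r4
  cy3 -> i4 (blt) no-port BR/BR
  cy4 -> i5&i6 (blt;ld) dual
  cy5 -> i7&i8 (xor;xor) dual
  cy6 -> i9&i10 (beq;sub) dual
  cy7 -> i11&i12 (and;add) dual
  cy8 -> i13 (sub) tail

CYCLES = 9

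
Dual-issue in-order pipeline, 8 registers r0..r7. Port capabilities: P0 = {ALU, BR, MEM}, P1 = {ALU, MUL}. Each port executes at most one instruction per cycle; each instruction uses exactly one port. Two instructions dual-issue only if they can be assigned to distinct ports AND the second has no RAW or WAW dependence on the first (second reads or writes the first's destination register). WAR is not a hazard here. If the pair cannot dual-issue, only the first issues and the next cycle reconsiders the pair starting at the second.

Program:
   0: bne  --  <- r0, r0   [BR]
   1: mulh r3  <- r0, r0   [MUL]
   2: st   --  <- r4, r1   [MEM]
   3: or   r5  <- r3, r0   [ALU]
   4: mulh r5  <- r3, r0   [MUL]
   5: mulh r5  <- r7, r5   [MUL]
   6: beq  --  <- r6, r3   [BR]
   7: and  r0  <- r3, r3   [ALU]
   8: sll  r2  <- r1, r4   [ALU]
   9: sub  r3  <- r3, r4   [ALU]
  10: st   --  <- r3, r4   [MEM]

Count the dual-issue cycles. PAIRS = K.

PAIRS = 4

#0 head=0: bne mulh i0+i1 2-wide
#1 head=2: st or i2+i3 2-wide
#2 head=4: mulh i4 no-port MUL/MUL
#3 head=5: mulh beq i5+i6 2-wide
#4 head=7: and sll i7+i8 2-wide
#5 head=9: sub i9 RAW r3
#6 head=10: st i10 tail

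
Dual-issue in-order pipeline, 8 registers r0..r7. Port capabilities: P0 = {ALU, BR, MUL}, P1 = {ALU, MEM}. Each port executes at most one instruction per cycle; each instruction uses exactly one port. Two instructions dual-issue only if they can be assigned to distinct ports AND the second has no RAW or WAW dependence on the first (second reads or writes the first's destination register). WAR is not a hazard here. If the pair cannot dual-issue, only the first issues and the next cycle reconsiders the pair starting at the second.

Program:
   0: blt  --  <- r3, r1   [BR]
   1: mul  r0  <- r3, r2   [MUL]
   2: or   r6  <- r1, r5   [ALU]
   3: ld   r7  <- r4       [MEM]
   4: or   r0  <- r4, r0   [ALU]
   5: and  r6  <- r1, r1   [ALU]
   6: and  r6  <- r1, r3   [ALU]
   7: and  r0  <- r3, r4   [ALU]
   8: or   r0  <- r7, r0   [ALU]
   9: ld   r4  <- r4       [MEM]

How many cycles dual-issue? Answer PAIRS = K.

PAIRS = 4

[0] i0  blt  -- no-port BR/MUL
[1] i1,i2  mul/or  -- pair
[2] i3,i4  ld/or  -- pair
[3] i5  and  -- WAW r6
[4] i6,i7  and/and  -- pair
[5] i8,i9  or/ld  -- pair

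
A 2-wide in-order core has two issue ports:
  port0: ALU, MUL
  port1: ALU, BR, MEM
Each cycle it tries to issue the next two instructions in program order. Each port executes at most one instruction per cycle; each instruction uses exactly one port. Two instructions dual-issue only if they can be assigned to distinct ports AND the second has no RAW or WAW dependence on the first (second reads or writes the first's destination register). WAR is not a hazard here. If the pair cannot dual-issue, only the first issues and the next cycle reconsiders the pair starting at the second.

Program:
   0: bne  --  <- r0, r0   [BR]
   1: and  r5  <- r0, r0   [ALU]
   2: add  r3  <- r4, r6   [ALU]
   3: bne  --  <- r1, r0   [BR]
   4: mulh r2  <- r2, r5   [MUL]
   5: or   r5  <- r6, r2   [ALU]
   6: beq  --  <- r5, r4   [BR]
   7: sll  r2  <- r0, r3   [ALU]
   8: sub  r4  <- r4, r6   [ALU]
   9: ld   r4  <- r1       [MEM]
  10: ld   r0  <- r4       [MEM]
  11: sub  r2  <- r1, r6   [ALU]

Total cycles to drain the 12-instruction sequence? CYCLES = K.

#0 head=0: bne.BR and.ALU i0,i1 2-wide
#1 head=2: add.ALU bne.BR i2,i3 2-wide
#2 head=4: mulh.MUL i4 RAW r2
#3 head=5: or.ALU i5 RAW r5
#4 head=6: beq.BR sll.ALU i6,i7 2-wide
#5 head=8: sub.ALU i8 WAW r4
#6 head=9: ld.MEM i9 no-port MEM/MEM
#7 head=10: ld.MEM sub.ALU i10,i11 2-wide

CYCLES = 8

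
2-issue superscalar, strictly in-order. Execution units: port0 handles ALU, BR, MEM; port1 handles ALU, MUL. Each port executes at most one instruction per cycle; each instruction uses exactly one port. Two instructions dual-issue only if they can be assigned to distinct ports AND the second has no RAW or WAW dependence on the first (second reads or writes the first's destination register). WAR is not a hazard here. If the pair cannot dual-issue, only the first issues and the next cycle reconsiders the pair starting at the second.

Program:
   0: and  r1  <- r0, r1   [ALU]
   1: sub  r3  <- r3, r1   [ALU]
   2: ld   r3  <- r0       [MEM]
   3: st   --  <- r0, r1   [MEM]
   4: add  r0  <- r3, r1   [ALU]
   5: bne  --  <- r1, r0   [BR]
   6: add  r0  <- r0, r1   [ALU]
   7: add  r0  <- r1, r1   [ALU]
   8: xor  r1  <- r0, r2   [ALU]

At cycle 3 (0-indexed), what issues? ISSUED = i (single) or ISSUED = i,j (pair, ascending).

ISSUED = 3,4

0. and @i0  | RAW r1
1. sub @i1  | WAW r3
2. ld @i2  | no-port MEM/MEM
3. st;add @i3,i4  | 2-wide
4. bne;add @i5,i6  | 2-wide
5. add @i7  | RAW r0
6. xor @i8  | tail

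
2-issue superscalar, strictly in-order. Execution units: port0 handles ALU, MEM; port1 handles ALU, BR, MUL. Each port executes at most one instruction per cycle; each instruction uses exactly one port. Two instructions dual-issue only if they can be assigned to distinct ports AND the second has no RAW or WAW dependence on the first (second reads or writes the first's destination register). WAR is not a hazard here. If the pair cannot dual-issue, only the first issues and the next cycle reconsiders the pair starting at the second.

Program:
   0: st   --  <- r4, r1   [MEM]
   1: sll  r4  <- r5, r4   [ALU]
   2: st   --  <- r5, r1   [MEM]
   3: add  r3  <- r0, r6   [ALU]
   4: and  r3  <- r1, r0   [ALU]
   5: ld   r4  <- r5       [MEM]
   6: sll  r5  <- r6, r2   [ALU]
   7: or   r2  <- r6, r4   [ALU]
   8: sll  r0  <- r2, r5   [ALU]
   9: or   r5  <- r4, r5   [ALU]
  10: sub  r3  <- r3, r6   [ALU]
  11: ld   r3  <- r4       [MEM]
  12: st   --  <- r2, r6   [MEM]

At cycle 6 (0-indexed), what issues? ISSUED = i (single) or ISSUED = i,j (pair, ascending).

  cy0 -> i0,i1 (st/sll) pair
  cy1 -> i2,i3 (st/add) pair
  cy2 -> i4,i5 (and/ld) pair
  cy3 -> i6,i7 (sll/or) pair
  cy4 -> i8,i9 (sll/or) pair
  cy5 -> i10 (sub) WAW r3
  cy6 -> i11 (ld) no-port MEM/MEM
  cy7 -> i12 (st) tail

ISSUED = 11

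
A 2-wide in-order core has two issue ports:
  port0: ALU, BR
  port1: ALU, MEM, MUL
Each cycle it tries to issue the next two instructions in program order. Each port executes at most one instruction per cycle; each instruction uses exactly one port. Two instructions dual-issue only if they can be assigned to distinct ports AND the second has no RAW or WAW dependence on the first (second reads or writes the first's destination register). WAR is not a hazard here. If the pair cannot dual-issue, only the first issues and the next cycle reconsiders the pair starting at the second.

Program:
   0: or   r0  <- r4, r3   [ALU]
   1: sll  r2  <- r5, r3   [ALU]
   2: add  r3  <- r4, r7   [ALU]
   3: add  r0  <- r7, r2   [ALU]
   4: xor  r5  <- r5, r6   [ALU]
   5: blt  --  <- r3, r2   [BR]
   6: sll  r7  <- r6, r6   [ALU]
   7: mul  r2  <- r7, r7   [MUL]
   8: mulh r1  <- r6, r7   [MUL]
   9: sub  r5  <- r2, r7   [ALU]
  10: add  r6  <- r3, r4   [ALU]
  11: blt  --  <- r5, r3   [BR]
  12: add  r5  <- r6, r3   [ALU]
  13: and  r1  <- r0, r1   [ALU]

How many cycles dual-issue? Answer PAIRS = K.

PAIRS = 6

#0 head=0: or/sll i0,i1 dual
#1 head=2: add/add i2,i3 dual
#2 head=4: xor/blt i4,i5 dual
#3 head=6: sll i6 RAW r7
#4 head=7: mul i7 no-port MUL/MUL
#5 head=8: mulh/sub i8,i9 dual
#6 head=10: add/blt i10,i11 dual
#7 head=12: add/and i12,i13 dual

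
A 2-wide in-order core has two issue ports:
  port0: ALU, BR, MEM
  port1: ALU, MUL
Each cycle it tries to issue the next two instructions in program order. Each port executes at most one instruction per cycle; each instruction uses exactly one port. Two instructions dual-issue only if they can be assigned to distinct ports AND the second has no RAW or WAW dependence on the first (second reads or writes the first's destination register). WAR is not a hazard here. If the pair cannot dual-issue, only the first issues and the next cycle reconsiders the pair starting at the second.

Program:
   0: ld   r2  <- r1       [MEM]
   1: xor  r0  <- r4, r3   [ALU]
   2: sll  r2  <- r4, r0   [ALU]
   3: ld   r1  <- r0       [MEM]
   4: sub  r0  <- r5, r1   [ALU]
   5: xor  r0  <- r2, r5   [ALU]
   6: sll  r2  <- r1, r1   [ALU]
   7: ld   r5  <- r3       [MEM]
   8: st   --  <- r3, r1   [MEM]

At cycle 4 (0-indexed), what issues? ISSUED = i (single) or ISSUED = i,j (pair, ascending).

  cy0 -> i0,i1 (ld.MEM/xor.ALU) 2-wide
  cy1 -> i2,i3 (sll.ALU/ld.MEM) 2-wide
  cy2 -> i4 (sub.ALU) WAW r0
  cy3 -> i5,i6 (xor.ALU/sll.ALU) 2-wide
  cy4 -> i7 (ld.MEM) no-port MEM/MEM
  cy5 -> i8 (st.MEM) tail

ISSUED = 7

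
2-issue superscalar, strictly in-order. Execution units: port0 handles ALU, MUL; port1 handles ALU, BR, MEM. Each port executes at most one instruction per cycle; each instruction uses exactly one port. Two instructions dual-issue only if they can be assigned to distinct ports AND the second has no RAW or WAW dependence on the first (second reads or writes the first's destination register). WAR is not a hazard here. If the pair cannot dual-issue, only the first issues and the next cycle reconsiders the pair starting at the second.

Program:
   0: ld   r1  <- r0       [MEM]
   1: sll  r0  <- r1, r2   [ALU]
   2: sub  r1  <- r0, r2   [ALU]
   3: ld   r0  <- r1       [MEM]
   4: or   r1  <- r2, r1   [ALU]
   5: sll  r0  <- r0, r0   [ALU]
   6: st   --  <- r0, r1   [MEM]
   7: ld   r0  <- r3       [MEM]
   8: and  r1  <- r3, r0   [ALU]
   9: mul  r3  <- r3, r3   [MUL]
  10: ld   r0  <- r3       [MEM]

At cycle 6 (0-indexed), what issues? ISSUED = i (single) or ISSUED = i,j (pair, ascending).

ISSUED = 7

  cy0 -> i0 (ld.MEM) RAW r1
  cy1 -> i1 (sll.ALU) RAW r0
  cy2 -> i2 (sub.ALU) RAW r1
  cy3 -> i3/i4 (ld.MEM/or.ALU) 2-wide
  cy4 -> i5 (sll.ALU) RAW r0
  cy5 -> i6 (st.MEM) no-port MEM/MEM
  cy6 -> i7 (ld.MEM) RAW r0
  cy7 -> i8/i9 (and.ALU/mul.MUL) 2-wide
  cy8 -> i10 (ld.MEM) tail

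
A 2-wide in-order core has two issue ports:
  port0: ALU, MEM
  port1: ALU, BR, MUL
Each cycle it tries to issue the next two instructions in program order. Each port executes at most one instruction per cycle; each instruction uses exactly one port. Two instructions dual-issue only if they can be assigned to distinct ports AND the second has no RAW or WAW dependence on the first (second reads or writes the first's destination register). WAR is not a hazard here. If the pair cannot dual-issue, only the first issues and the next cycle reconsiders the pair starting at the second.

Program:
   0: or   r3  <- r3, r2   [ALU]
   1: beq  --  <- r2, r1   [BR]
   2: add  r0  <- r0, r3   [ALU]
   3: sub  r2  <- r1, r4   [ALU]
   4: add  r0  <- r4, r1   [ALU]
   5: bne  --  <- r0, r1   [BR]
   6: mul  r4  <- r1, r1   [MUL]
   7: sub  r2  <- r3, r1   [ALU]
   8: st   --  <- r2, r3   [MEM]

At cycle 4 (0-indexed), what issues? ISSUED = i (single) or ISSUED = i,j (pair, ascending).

ISSUED = 6,7

#0 head=0: or/beq i0,i1 2-wide
#1 head=2: add/sub i2,i3 2-wide
#2 head=4: add i4 RAW r0
#3 head=5: bne i5 no-port BR/MUL
#4 head=6: mul/sub i6,i7 2-wide
#5 head=8: st i8 tail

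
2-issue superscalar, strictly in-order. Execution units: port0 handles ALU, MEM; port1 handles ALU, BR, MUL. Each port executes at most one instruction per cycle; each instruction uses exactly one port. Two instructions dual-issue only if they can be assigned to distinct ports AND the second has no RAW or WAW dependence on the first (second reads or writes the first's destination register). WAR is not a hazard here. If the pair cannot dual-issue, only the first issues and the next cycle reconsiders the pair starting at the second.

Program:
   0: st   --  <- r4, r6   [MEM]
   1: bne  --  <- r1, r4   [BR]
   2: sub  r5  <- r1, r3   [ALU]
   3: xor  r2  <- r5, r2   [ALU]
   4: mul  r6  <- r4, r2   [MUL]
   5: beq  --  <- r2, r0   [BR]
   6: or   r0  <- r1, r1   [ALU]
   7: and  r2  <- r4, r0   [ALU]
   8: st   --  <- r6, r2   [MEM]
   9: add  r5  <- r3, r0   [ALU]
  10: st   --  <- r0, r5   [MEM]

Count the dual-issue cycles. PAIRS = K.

PAIRS = 3

[0] i0/i1  st.MEM/bne.BR  -- 2-wide
[1] i2  sub.ALU  -- RAW r5
[2] i3  xor.ALU  -- RAW r2
[3] i4  mul.MUL  -- no-port MUL/BR
[4] i5/i6  beq.BR/or.ALU  -- 2-wide
[5] i7  and.ALU  -- RAW r2
[6] i8/i9  st.MEM/add.ALU  -- 2-wide
[7] i10  st.MEM  -- tail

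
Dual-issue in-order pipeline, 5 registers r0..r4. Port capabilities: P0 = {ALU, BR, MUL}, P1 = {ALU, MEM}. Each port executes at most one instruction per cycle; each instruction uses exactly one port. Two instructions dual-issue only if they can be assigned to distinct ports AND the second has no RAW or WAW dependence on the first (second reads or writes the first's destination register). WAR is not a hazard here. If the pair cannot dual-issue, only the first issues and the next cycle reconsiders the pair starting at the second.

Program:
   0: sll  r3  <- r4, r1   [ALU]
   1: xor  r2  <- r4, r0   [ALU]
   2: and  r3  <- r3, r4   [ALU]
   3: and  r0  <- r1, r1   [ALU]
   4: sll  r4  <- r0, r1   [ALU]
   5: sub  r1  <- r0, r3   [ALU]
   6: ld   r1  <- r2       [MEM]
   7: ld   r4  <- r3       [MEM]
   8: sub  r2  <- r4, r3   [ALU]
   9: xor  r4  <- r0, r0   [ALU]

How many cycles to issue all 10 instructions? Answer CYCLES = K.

t=0 i0+i1:sll;xor ; dual
t=1 i2+i3:and;and ; dual
t=2 i4+i5:sll;sub ; dual
t=3 i6:ld ; no-port MEM/MEM
t=4 i7:ld ; RAW r4
t=5 i8+i9:sub;xor ; dual

CYCLES = 6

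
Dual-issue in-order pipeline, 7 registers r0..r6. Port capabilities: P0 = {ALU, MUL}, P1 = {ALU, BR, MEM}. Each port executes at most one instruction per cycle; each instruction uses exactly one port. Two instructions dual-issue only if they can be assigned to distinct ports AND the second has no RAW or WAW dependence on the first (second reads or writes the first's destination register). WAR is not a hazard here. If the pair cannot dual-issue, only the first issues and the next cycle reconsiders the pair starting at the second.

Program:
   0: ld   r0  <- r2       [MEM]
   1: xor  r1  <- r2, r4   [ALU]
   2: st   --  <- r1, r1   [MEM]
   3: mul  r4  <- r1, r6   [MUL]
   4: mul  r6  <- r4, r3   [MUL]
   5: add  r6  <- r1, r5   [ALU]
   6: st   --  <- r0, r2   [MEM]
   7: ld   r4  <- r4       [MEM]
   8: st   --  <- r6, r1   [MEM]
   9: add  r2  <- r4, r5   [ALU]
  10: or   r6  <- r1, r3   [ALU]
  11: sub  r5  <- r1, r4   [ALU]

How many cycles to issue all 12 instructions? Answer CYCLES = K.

CYCLES = 7

0. ld/xor @i0+i1  | pair
1. st/mul @i2+i3  | pair
2. mul @i4  | WAW r6
3. add/st @i5+i6  | pair
4. ld @i7  | no-port MEM/MEM
5. st/add @i8+i9  | pair
6. or/sub @i10+i11  | pair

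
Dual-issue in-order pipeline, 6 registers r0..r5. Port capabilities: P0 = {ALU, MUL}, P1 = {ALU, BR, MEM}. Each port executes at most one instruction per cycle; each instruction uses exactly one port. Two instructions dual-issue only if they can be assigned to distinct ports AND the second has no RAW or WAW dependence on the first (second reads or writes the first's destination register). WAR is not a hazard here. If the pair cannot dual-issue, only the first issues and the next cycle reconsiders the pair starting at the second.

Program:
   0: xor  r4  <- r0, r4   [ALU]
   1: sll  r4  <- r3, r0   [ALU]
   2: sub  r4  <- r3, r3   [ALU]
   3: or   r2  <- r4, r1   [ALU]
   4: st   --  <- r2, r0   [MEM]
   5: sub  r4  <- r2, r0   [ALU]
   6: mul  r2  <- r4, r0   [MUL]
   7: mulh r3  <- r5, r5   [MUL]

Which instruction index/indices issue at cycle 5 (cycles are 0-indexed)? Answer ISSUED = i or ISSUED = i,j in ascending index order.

#0 head=0: xor i0 WAW r4
#1 head=1: sll i1 WAW r4
#2 head=2: sub i2 RAW r4
#3 head=3: or i3 RAW r2
#4 head=4: st+sub i4+i5 pair
#5 head=6: mul i6 no-port MUL/MUL
#6 head=7: mulh i7 tail

ISSUED = 6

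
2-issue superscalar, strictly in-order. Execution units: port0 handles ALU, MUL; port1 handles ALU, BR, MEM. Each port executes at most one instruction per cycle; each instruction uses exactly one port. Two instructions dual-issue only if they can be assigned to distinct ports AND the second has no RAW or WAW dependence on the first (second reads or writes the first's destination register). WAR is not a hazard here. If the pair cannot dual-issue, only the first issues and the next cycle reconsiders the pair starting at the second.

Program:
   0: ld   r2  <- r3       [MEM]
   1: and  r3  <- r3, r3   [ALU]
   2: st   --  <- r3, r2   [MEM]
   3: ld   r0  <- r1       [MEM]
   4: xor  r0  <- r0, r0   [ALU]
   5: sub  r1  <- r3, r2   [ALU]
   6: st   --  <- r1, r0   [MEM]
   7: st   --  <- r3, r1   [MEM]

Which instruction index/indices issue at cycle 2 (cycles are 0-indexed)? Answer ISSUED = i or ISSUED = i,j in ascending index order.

ISSUED = 3

[0] i0,i1  ld.MEM and.ALU  -- 2-wide
[1] i2  st.MEM  -- no-port MEM/MEM
[2] i3  ld.MEM  -- RAW+WAW r0
[3] i4,i5  xor.ALU sub.ALU  -- 2-wide
[4] i6  st.MEM  -- no-port MEM/MEM
[5] i7  st.MEM  -- tail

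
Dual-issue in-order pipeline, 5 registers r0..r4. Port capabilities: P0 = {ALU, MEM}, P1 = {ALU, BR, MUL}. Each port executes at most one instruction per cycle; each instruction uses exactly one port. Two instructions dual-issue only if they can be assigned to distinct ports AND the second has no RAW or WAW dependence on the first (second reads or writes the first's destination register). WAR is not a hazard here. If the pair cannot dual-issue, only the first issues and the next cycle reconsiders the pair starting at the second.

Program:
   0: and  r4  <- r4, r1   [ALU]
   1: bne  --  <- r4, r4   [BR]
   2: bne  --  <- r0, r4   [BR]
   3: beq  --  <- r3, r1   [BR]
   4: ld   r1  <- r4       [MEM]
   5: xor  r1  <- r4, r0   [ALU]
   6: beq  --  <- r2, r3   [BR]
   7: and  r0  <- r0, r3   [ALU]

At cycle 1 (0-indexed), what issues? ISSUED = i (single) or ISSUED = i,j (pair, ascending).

ISSUED = 1

t=0 i0:and.ALU ; RAW r4
t=1 i1:bne.BR ; no-port BR/BR
t=2 i2:bne.BR ; no-port BR/BR
t=3 i3&i4:beq.BR/ld.MEM ; 2-wide
t=4 i5&i6:xor.ALU/beq.BR ; 2-wide
t=5 i7:and.ALU ; tail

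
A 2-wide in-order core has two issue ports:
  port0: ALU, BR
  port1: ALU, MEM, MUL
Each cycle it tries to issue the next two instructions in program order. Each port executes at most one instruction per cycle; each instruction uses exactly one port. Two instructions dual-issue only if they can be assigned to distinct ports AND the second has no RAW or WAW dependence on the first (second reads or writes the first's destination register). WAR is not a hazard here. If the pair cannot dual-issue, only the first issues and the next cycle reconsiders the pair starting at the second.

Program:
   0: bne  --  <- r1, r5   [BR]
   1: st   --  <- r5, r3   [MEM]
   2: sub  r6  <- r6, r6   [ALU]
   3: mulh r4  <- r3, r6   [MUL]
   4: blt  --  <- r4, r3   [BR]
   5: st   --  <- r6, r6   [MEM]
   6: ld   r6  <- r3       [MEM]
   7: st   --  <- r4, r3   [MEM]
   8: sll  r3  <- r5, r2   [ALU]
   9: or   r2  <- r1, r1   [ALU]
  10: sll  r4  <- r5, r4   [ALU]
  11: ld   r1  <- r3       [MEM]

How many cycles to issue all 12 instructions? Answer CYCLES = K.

0. bne+st @i0,i1  | pair
1. sub @i2  | RAW r6
2. mulh @i3  | RAW r4
3. blt+st @i4,i5  | pair
4. ld @i6  | no-port MEM/MEM
5. st+sll @i7,i8  | pair
6. or+sll @i9,i10  | pair
7. ld @i11  | tail

CYCLES = 8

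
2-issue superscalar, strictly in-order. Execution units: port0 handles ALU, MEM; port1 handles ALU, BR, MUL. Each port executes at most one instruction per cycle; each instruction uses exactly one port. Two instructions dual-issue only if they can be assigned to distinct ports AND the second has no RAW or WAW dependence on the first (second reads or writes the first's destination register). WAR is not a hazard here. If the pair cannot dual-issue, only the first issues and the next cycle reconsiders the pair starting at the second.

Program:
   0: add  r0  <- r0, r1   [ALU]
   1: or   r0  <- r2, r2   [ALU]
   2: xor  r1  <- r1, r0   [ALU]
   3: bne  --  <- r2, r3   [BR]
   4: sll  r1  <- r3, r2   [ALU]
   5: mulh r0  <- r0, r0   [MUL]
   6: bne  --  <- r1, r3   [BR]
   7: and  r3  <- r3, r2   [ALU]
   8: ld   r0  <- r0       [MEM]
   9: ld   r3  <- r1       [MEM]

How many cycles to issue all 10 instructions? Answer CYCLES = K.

#0 head=0: add i0 WAW r0
#1 head=1: or i1 RAW r0
#2 head=2: xor/bne i2+i3 dual
#3 head=4: sll/mulh i4+i5 dual
#4 head=6: bne/and i6+i7 dual
#5 head=8: ld i8 no-port MEM/MEM
#6 head=9: ld i9 tail

CYCLES = 7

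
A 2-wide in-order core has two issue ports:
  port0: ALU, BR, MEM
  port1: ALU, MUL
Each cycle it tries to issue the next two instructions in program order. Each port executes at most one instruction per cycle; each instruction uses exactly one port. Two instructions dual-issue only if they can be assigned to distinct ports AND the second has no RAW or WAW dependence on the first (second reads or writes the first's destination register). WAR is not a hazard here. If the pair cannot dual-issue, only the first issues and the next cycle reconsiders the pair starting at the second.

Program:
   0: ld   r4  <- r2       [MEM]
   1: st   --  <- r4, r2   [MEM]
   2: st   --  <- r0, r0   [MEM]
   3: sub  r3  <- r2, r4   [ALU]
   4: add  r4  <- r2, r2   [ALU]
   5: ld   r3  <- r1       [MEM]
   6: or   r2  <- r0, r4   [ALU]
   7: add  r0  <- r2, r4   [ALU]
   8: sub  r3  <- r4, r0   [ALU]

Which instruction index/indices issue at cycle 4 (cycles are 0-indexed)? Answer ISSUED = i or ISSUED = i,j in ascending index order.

t=0 i0:ld ; no-port MEM/MEM
t=1 i1:st ; no-port MEM/MEM
t=2 i2/i3:st+sub ; 2-wide
t=3 i4/i5:add+ld ; 2-wide
t=4 i6:or ; RAW r2
t=5 i7:add ; RAW r0
t=6 i8:sub ; tail

ISSUED = 6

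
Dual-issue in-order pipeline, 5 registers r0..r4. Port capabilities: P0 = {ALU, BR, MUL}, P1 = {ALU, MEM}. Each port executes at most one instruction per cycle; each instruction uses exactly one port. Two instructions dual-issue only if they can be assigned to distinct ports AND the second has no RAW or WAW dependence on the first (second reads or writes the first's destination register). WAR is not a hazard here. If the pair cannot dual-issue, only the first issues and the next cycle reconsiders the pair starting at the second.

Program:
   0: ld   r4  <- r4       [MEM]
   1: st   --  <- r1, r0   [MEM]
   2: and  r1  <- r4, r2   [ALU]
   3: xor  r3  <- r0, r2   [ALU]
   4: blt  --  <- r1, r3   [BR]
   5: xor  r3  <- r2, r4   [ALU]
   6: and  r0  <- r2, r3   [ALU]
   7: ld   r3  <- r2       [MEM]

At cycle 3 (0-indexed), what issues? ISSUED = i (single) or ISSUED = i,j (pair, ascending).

ISSUED = 4,5

c0: i0 ld  no-port MEM/MEM
c1: i1&i2 st and  dual
c2: i3 xor  RAW r3
c3: i4&i5 blt xor  dual
c4: i6&i7 and ld  dual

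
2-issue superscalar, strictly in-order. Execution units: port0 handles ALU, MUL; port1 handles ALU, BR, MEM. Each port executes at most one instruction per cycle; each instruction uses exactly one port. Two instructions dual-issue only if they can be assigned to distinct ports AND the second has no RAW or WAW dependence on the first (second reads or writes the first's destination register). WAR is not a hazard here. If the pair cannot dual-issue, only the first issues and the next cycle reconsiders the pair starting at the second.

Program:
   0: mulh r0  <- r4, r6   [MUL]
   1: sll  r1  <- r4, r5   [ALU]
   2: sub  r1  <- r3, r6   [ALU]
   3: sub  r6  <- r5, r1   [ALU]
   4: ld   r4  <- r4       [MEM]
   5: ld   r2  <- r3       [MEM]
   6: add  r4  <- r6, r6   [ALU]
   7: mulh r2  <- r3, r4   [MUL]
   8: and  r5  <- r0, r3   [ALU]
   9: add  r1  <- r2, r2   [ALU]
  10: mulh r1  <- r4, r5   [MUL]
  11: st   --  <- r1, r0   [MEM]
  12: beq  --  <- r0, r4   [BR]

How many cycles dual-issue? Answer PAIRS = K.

0. mulh/sll @i0&i1  | 2-wide
1. sub @i2  | RAW r1
2. sub/ld @i3&i4  | 2-wide
3. ld/add @i5&i6  | 2-wide
4. mulh/and @i7&i8  | 2-wide
5. add @i9  | WAW r1
6. mulh @i10  | RAW r1
7. st @i11  | no-port MEM/BR
8. beq @i12  | tail

PAIRS = 4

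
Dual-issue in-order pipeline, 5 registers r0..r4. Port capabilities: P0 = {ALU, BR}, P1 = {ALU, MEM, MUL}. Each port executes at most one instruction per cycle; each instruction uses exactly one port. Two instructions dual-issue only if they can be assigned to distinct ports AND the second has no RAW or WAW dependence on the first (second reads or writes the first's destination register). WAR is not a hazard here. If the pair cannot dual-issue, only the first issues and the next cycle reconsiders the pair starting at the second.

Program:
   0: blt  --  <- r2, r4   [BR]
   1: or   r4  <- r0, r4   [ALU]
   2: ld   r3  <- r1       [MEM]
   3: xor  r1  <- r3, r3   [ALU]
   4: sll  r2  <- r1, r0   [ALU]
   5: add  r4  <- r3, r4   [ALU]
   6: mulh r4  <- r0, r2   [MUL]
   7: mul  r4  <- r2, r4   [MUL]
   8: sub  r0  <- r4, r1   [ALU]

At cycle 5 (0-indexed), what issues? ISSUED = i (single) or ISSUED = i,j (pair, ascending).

ISSUED = 7

c0: i0,i1 blt;or  2-wide
c1: i2 ld  RAW r3
c2: i3 xor  RAW r1
c3: i4,i5 sll;add  2-wide
c4: i6 mulh  no-port MUL/MUL
c5: i7 mul  RAW r4
c6: i8 sub  tail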